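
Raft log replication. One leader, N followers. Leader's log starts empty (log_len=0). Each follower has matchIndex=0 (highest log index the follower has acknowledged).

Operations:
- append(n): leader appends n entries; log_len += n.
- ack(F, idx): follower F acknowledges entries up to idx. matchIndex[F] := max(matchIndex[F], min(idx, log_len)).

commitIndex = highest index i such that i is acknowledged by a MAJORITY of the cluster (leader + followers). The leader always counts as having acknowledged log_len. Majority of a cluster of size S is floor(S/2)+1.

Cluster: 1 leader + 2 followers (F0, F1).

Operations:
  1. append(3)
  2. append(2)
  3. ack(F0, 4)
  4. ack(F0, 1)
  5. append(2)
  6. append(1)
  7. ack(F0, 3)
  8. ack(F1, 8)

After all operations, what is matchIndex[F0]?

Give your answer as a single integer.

Op 1: append 3 -> log_len=3
Op 2: append 2 -> log_len=5
Op 3: F0 acks idx 4 -> match: F0=4 F1=0; commitIndex=4
Op 4: F0 acks idx 1 -> match: F0=4 F1=0; commitIndex=4
Op 5: append 2 -> log_len=7
Op 6: append 1 -> log_len=8
Op 7: F0 acks idx 3 -> match: F0=4 F1=0; commitIndex=4
Op 8: F1 acks idx 8 -> match: F0=4 F1=8; commitIndex=8

Answer: 4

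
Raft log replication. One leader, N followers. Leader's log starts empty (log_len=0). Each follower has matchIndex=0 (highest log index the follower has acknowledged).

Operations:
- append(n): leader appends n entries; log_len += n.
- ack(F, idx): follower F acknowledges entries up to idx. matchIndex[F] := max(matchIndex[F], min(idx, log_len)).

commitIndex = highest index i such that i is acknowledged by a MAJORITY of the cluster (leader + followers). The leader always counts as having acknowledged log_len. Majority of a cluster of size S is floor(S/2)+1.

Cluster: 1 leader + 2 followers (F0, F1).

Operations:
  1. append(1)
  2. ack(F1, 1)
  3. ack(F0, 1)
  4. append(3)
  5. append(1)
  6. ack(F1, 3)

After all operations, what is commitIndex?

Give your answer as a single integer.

Answer: 3

Derivation:
Op 1: append 1 -> log_len=1
Op 2: F1 acks idx 1 -> match: F0=0 F1=1; commitIndex=1
Op 3: F0 acks idx 1 -> match: F0=1 F1=1; commitIndex=1
Op 4: append 3 -> log_len=4
Op 5: append 1 -> log_len=5
Op 6: F1 acks idx 3 -> match: F0=1 F1=3; commitIndex=3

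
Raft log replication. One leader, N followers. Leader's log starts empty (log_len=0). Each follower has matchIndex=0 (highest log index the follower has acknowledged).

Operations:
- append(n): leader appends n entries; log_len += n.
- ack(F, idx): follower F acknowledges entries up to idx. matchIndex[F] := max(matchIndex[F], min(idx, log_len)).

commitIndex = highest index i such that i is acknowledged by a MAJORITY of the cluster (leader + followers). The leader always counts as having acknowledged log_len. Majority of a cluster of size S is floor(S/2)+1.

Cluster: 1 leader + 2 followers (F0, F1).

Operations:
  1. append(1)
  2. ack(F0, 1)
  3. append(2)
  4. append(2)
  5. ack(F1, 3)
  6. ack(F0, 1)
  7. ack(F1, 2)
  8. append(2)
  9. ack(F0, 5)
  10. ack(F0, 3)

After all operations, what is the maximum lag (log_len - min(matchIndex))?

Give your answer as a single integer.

Answer: 4

Derivation:
Op 1: append 1 -> log_len=1
Op 2: F0 acks idx 1 -> match: F0=1 F1=0; commitIndex=1
Op 3: append 2 -> log_len=3
Op 4: append 2 -> log_len=5
Op 5: F1 acks idx 3 -> match: F0=1 F1=3; commitIndex=3
Op 6: F0 acks idx 1 -> match: F0=1 F1=3; commitIndex=3
Op 7: F1 acks idx 2 -> match: F0=1 F1=3; commitIndex=3
Op 8: append 2 -> log_len=7
Op 9: F0 acks idx 5 -> match: F0=5 F1=3; commitIndex=5
Op 10: F0 acks idx 3 -> match: F0=5 F1=3; commitIndex=5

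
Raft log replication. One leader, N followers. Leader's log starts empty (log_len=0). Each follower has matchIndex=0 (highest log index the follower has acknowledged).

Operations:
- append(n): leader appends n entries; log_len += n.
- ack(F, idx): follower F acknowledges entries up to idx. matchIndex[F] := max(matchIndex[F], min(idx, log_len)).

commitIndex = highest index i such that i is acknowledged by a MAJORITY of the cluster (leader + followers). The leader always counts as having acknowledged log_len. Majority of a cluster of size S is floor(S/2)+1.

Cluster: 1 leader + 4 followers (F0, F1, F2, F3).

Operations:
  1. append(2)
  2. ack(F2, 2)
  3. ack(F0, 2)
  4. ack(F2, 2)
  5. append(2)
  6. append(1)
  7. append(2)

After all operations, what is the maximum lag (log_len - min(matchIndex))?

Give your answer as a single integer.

Op 1: append 2 -> log_len=2
Op 2: F2 acks idx 2 -> match: F0=0 F1=0 F2=2 F3=0; commitIndex=0
Op 3: F0 acks idx 2 -> match: F0=2 F1=0 F2=2 F3=0; commitIndex=2
Op 4: F2 acks idx 2 -> match: F0=2 F1=0 F2=2 F3=0; commitIndex=2
Op 5: append 2 -> log_len=4
Op 6: append 1 -> log_len=5
Op 7: append 2 -> log_len=7

Answer: 7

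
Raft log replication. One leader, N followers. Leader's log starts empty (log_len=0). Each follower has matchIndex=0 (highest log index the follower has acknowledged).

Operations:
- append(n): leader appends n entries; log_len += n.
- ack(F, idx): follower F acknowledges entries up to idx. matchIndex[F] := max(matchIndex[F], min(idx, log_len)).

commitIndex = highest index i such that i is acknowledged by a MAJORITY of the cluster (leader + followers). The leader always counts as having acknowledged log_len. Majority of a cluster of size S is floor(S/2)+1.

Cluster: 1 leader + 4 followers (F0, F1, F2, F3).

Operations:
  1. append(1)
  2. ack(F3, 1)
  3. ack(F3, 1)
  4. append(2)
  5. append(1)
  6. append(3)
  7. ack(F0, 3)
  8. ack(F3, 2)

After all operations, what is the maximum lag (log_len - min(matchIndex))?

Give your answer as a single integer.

Answer: 7

Derivation:
Op 1: append 1 -> log_len=1
Op 2: F3 acks idx 1 -> match: F0=0 F1=0 F2=0 F3=1; commitIndex=0
Op 3: F3 acks idx 1 -> match: F0=0 F1=0 F2=0 F3=1; commitIndex=0
Op 4: append 2 -> log_len=3
Op 5: append 1 -> log_len=4
Op 6: append 3 -> log_len=7
Op 7: F0 acks idx 3 -> match: F0=3 F1=0 F2=0 F3=1; commitIndex=1
Op 8: F3 acks idx 2 -> match: F0=3 F1=0 F2=0 F3=2; commitIndex=2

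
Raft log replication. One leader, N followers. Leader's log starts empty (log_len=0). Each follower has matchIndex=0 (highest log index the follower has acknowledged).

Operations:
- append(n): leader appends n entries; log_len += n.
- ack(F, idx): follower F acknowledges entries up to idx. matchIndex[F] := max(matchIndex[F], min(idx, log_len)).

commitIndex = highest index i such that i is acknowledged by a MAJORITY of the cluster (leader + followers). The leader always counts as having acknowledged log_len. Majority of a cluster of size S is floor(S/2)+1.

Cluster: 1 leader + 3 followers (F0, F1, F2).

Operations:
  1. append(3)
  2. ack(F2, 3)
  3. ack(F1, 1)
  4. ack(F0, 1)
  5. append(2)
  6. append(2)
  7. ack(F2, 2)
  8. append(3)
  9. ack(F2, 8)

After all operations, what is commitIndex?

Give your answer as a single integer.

Answer: 1

Derivation:
Op 1: append 3 -> log_len=3
Op 2: F2 acks idx 3 -> match: F0=0 F1=0 F2=3; commitIndex=0
Op 3: F1 acks idx 1 -> match: F0=0 F1=1 F2=3; commitIndex=1
Op 4: F0 acks idx 1 -> match: F0=1 F1=1 F2=3; commitIndex=1
Op 5: append 2 -> log_len=5
Op 6: append 2 -> log_len=7
Op 7: F2 acks idx 2 -> match: F0=1 F1=1 F2=3; commitIndex=1
Op 8: append 3 -> log_len=10
Op 9: F2 acks idx 8 -> match: F0=1 F1=1 F2=8; commitIndex=1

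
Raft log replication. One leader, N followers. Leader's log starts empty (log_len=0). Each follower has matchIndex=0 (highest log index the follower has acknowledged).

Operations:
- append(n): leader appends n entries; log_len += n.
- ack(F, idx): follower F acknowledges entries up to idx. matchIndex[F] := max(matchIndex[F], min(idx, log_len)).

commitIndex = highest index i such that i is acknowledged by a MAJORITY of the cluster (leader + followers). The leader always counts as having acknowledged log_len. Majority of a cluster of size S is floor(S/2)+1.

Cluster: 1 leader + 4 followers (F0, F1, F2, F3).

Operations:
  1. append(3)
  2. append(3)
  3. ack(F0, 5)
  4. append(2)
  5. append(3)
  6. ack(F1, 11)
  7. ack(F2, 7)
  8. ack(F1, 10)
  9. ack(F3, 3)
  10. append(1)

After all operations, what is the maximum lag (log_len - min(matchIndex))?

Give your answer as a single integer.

Op 1: append 3 -> log_len=3
Op 2: append 3 -> log_len=6
Op 3: F0 acks idx 5 -> match: F0=5 F1=0 F2=0 F3=0; commitIndex=0
Op 4: append 2 -> log_len=8
Op 5: append 3 -> log_len=11
Op 6: F1 acks idx 11 -> match: F0=5 F1=11 F2=0 F3=0; commitIndex=5
Op 7: F2 acks idx 7 -> match: F0=5 F1=11 F2=7 F3=0; commitIndex=7
Op 8: F1 acks idx 10 -> match: F0=5 F1=11 F2=7 F3=0; commitIndex=7
Op 9: F3 acks idx 3 -> match: F0=5 F1=11 F2=7 F3=3; commitIndex=7
Op 10: append 1 -> log_len=12

Answer: 9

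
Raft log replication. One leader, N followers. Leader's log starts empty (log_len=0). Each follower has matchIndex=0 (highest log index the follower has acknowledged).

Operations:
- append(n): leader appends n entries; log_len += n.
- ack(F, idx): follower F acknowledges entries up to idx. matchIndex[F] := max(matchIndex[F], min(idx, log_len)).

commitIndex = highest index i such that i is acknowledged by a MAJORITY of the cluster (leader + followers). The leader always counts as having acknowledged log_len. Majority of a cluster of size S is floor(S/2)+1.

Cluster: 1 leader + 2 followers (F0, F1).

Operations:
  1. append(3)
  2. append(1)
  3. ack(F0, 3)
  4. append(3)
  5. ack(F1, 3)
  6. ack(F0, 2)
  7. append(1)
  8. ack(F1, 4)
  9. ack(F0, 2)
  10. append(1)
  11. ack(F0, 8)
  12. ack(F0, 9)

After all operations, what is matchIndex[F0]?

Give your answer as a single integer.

Answer: 9

Derivation:
Op 1: append 3 -> log_len=3
Op 2: append 1 -> log_len=4
Op 3: F0 acks idx 3 -> match: F0=3 F1=0; commitIndex=3
Op 4: append 3 -> log_len=7
Op 5: F1 acks idx 3 -> match: F0=3 F1=3; commitIndex=3
Op 6: F0 acks idx 2 -> match: F0=3 F1=3; commitIndex=3
Op 7: append 1 -> log_len=8
Op 8: F1 acks idx 4 -> match: F0=3 F1=4; commitIndex=4
Op 9: F0 acks idx 2 -> match: F0=3 F1=4; commitIndex=4
Op 10: append 1 -> log_len=9
Op 11: F0 acks idx 8 -> match: F0=8 F1=4; commitIndex=8
Op 12: F0 acks idx 9 -> match: F0=9 F1=4; commitIndex=9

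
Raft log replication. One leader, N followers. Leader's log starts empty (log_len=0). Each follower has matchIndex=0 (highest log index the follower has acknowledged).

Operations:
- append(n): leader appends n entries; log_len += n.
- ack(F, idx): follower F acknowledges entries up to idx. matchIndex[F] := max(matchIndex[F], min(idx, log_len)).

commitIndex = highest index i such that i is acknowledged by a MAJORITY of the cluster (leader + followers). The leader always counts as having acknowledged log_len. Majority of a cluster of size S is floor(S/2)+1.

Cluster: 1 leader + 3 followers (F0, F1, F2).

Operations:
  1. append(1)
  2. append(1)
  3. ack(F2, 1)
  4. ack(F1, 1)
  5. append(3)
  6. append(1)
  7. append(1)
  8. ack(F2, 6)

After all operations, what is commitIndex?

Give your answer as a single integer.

Answer: 1

Derivation:
Op 1: append 1 -> log_len=1
Op 2: append 1 -> log_len=2
Op 3: F2 acks idx 1 -> match: F0=0 F1=0 F2=1; commitIndex=0
Op 4: F1 acks idx 1 -> match: F0=0 F1=1 F2=1; commitIndex=1
Op 5: append 3 -> log_len=5
Op 6: append 1 -> log_len=6
Op 7: append 1 -> log_len=7
Op 8: F2 acks idx 6 -> match: F0=0 F1=1 F2=6; commitIndex=1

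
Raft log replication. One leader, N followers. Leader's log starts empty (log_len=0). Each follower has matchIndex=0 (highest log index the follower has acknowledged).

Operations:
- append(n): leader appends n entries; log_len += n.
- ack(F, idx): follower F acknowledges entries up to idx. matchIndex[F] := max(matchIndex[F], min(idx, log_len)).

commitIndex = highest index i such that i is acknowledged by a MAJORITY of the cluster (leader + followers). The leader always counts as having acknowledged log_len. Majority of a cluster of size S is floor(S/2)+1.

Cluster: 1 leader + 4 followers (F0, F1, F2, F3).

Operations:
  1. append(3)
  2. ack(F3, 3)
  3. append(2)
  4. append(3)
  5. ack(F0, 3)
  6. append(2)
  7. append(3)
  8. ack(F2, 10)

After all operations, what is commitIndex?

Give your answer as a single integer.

Op 1: append 3 -> log_len=3
Op 2: F3 acks idx 3 -> match: F0=0 F1=0 F2=0 F3=3; commitIndex=0
Op 3: append 2 -> log_len=5
Op 4: append 3 -> log_len=8
Op 5: F0 acks idx 3 -> match: F0=3 F1=0 F2=0 F3=3; commitIndex=3
Op 6: append 2 -> log_len=10
Op 7: append 3 -> log_len=13
Op 8: F2 acks idx 10 -> match: F0=3 F1=0 F2=10 F3=3; commitIndex=3

Answer: 3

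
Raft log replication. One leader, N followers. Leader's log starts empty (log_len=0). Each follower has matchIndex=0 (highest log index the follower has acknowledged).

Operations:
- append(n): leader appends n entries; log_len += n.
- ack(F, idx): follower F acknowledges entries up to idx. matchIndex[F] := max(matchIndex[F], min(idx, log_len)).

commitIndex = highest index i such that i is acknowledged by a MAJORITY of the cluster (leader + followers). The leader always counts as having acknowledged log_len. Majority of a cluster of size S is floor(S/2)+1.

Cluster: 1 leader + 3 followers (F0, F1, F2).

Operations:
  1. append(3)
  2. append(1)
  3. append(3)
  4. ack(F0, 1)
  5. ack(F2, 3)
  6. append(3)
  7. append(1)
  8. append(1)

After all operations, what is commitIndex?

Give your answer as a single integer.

Answer: 1

Derivation:
Op 1: append 3 -> log_len=3
Op 2: append 1 -> log_len=4
Op 3: append 3 -> log_len=7
Op 4: F0 acks idx 1 -> match: F0=1 F1=0 F2=0; commitIndex=0
Op 5: F2 acks idx 3 -> match: F0=1 F1=0 F2=3; commitIndex=1
Op 6: append 3 -> log_len=10
Op 7: append 1 -> log_len=11
Op 8: append 1 -> log_len=12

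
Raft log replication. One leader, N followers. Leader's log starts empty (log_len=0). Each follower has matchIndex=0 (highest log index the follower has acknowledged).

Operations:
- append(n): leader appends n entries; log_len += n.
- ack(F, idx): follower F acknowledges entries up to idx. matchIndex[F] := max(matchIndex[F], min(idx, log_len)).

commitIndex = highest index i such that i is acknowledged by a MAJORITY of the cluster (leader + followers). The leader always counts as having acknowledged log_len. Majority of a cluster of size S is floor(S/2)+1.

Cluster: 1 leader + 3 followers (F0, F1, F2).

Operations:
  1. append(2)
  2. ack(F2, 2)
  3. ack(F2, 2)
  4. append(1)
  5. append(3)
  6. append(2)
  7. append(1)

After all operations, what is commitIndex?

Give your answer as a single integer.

Op 1: append 2 -> log_len=2
Op 2: F2 acks idx 2 -> match: F0=0 F1=0 F2=2; commitIndex=0
Op 3: F2 acks idx 2 -> match: F0=0 F1=0 F2=2; commitIndex=0
Op 4: append 1 -> log_len=3
Op 5: append 3 -> log_len=6
Op 6: append 2 -> log_len=8
Op 7: append 1 -> log_len=9

Answer: 0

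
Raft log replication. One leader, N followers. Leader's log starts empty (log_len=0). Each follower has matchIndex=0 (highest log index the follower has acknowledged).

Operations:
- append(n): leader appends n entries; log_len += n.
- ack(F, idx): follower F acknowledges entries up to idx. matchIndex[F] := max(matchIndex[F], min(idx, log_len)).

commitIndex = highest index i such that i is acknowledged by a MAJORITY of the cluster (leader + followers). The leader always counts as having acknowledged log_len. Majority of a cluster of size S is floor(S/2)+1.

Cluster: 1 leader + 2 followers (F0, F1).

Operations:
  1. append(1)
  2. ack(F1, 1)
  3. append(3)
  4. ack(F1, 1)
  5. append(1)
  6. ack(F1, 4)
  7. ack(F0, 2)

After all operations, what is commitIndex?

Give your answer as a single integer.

Answer: 4

Derivation:
Op 1: append 1 -> log_len=1
Op 2: F1 acks idx 1 -> match: F0=0 F1=1; commitIndex=1
Op 3: append 3 -> log_len=4
Op 4: F1 acks idx 1 -> match: F0=0 F1=1; commitIndex=1
Op 5: append 1 -> log_len=5
Op 6: F1 acks idx 4 -> match: F0=0 F1=4; commitIndex=4
Op 7: F0 acks idx 2 -> match: F0=2 F1=4; commitIndex=4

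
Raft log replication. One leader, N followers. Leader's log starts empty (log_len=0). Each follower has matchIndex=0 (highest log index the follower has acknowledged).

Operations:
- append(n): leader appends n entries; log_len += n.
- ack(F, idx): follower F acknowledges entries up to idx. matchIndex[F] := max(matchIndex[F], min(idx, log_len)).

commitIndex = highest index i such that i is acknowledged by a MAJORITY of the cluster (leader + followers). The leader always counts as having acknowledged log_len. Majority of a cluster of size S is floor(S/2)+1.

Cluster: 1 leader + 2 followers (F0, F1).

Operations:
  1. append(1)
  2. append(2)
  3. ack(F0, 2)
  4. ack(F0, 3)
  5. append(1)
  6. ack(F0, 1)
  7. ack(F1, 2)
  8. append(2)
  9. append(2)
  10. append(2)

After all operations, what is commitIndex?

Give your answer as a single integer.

Op 1: append 1 -> log_len=1
Op 2: append 2 -> log_len=3
Op 3: F0 acks idx 2 -> match: F0=2 F1=0; commitIndex=2
Op 4: F0 acks idx 3 -> match: F0=3 F1=0; commitIndex=3
Op 5: append 1 -> log_len=4
Op 6: F0 acks idx 1 -> match: F0=3 F1=0; commitIndex=3
Op 7: F1 acks idx 2 -> match: F0=3 F1=2; commitIndex=3
Op 8: append 2 -> log_len=6
Op 9: append 2 -> log_len=8
Op 10: append 2 -> log_len=10

Answer: 3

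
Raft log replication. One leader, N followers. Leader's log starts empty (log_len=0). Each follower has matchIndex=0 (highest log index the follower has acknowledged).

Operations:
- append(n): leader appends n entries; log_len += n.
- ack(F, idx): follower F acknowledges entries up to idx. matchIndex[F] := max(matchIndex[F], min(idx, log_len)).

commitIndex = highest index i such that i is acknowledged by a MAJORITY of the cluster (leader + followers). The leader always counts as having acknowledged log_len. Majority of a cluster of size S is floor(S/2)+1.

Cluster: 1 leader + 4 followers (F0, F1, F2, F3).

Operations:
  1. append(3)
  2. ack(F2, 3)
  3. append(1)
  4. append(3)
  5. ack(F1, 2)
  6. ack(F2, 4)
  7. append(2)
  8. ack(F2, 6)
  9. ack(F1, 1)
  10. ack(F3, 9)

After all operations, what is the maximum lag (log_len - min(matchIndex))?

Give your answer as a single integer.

Op 1: append 3 -> log_len=3
Op 2: F2 acks idx 3 -> match: F0=0 F1=0 F2=3 F3=0; commitIndex=0
Op 3: append 1 -> log_len=4
Op 4: append 3 -> log_len=7
Op 5: F1 acks idx 2 -> match: F0=0 F1=2 F2=3 F3=0; commitIndex=2
Op 6: F2 acks idx 4 -> match: F0=0 F1=2 F2=4 F3=0; commitIndex=2
Op 7: append 2 -> log_len=9
Op 8: F2 acks idx 6 -> match: F0=0 F1=2 F2=6 F3=0; commitIndex=2
Op 9: F1 acks idx 1 -> match: F0=0 F1=2 F2=6 F3=0; commitIndex=2
Op 10: F3 acks idx 9 -> match: F0=0 F1=2 F2=6 F3=9; commitIndex=6

Answer: 9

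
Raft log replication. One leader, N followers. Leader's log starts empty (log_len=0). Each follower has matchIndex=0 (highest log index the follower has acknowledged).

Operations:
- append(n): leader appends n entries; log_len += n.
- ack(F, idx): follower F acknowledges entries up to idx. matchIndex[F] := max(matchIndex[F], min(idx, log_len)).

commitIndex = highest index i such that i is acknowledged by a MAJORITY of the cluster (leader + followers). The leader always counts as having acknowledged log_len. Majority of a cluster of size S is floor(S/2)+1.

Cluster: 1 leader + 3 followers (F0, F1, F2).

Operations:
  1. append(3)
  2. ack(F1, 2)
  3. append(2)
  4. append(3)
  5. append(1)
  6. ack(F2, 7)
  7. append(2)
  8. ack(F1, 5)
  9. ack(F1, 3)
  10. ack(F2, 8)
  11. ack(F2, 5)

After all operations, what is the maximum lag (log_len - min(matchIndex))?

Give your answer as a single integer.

Op 1: append 3 -> log_len=3
Op 2: F1 acks idx 2 -> match: F0=0 F1=2 F2=0; commitIndex=0
Op 3: append 2 -> log_len=5
Op 4: append 3 -> log_len=8
Op 5: append 1 -> log_len=9
Op 6: F2 acks idx 7 -> match: F0=0 F1=2 F2=7; commitIndex=2
Op 7: append 2 -> log_len=11
Op 8: F1 acks idx 5 -> match: F0=0 F1=5 F2=7; commitIndex=5
Op 9: F1 acks idx 3 -> match: F0=0 F1=5 F2=7; commitIndex=5
Op 10: F2 acks idx 8 -> match: F0=0 F1=5 F2=8; commitIndex=5
Op 11: F2 acks idx 5 -> match: F0=0 F1=5 F2=8; commitIndex=5

Answer: 11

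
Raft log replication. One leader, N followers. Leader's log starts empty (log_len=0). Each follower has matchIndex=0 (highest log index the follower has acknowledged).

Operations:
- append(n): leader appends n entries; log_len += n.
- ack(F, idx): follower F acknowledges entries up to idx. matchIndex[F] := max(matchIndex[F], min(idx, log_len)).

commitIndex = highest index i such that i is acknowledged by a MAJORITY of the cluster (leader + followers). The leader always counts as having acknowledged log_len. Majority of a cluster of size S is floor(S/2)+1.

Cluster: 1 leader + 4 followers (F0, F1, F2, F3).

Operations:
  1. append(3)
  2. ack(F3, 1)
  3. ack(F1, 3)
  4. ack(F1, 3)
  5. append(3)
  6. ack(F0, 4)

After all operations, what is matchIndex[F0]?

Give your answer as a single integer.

Op 1: append 3 -> log_len=3
Op 2: F3 acks idx 1 -> match: F0=0 F1=0 F2=0 F3=1; commitIndex=0
Op 3: F1 acks idx 3 -> match: F0=0 F1=3 F2=0 F3=1; commitIndex=1
Op 4: F1 acks idx 3 -> match: F0=0 F1=3 F2=0 F3=1; commitIndex=1
Op 5: append 3 -> log_len=6
Op 6: F0 acks idx 4 -> match: F0=4 F1=3 F2=0 F3=1; commitIndex=3

Answer: 4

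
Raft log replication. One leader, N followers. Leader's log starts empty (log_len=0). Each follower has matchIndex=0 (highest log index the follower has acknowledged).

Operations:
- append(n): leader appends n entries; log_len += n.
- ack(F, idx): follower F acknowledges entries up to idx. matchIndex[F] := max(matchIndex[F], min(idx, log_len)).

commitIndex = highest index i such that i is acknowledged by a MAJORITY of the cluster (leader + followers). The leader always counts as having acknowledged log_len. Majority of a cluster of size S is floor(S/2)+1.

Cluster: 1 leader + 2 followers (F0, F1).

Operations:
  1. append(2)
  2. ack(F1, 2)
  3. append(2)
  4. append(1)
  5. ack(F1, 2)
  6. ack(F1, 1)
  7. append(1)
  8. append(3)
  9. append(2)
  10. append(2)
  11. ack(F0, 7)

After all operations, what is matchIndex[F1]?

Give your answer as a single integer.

Answer: 2

Derivation:
Op 1: append 2 -> log_len=2
Op 2: F1 acks idx 2 -> match: F0=0 F1=2; commitIndex=2
Op 3: append 2 -> log_len=4
Op 4: append 1 -> log_len=5
Op 5: F1 acks idx 2 -> match: F0=0 F1=2; commitIndex=2
Op 6: F1 acks idx 1 -> match: F0=0 F1=2; commitIndex=2
Op 7: append 1 -> log_len=6
Op 8: append 3 -> log_len=9
Op 9: append 2 -> log_len=11
Op 10: append 2 -> log_len=13
Op 11: F0 acks idx 7 -> match: F0=7 F1=2; commitIndex=7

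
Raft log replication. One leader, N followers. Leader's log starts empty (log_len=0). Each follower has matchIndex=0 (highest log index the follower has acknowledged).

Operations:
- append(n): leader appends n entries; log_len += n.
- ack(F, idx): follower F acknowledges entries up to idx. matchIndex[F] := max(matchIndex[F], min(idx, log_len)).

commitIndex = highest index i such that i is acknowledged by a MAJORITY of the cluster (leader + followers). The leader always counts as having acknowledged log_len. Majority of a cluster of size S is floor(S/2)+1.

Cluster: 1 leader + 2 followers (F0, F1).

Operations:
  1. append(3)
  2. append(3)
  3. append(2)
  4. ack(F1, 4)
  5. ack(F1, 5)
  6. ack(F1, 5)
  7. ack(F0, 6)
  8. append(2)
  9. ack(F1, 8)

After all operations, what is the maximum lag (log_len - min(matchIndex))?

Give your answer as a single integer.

Op 1: append 3 -> log_len=3
Op 2: append 3 -> log_len=6
Op 3: append 2 -> log_len=8
Op 4: F1 acks idx 4 -> match: F0=0 F1=4; commitIndex=4
Op 5: F1 acks idx 5 -> match: F0=0 F1=5; commitIndex=5
Op 6: F1 acks idx 5 -> match: F0=0 F1=5; commitIndex=5
Op 7: F0 acks idx 6 -> match: F0=6 F1=5; commitIndex=6
Op 8: append 2 -> log_len=10
Op 9: F1 acks idx 8 -> match: F0=6 F1=8; commitIndex=8

Answer: 4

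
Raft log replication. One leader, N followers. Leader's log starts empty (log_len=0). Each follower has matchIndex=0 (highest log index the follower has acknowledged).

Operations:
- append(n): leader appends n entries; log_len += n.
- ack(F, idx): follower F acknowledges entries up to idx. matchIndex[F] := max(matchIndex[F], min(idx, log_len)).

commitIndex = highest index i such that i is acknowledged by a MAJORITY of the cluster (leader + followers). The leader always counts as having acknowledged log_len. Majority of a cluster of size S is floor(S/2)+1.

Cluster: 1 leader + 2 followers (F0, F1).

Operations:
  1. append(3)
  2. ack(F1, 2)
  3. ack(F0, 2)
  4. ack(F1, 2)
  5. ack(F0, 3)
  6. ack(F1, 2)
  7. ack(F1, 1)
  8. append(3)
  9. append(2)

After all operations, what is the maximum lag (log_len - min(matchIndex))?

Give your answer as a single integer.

Answer: 6

Derivation:
Op 1: append 3 -> log_len=3
Op 2: F1 acks idx 2 -> match: F0=0 F1=2; commitIndex=2
Op 3: F0 acks idx 2 -> match: F0=2 F1=2; commitIndex=2
Op 4: F1 acks idx 2 -> match: F0=2 F1=2; commitIndex=2
Op 5: F0 acks idx 3 -> match: F0=3 F1=2; commitIndex=3
Op 6: F1 acks idx 2 -> match: F0=3 F1=2; commitIndex=3
Op 7: F1 acks idx 1 -> match: F0=3 F1=2; commitIndex=3
Op 8: append 3 -> log_len=6
Op 9: append 2 -> log_len=8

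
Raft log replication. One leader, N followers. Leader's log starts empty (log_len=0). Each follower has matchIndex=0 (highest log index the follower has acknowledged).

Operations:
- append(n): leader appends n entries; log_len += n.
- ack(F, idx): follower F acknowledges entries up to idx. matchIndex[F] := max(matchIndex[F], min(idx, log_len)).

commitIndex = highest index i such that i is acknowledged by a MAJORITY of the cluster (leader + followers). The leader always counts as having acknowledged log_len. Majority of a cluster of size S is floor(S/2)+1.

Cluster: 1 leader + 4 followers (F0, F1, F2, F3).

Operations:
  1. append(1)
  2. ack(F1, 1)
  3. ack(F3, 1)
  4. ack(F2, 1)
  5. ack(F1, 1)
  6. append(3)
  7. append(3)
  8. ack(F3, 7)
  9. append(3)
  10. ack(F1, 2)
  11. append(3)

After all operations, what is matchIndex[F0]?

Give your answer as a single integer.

Answer: 0

Derivation:
Op 1: append 1 -> log_len=1
Op 2: F1 acks idx 1 -> match: F0=0 F1=1 F2=0 F3=0; commitIndex=0
Op 3: F3 acks idx 1 -> match: F0=0 F1=1 F2=0 F3=1; commitIndex=1
Op 4: F2 acks idx 1 -> match: F0=0 F1=1 F2=1 F3=1; commitIndex=1
Op 5: F1 acks idx 1 -> match: F0=0 F1=1 F2=1 F3=1; commitIndex=1
Op 6: append 3 -> log_len=4
Op 7: append 3 -> log_len=7
Op 8: F3 acks idx 7 -> match: F0=0 F1=1 F2=1 F3=7; commitIndex=1
Op 9: append 3 -> log_len=10
Op 10: F1 acks idx 2 -> match: F0=0 F1=2 F2=1 F3=7; commitIndex=2
Op 11: append 3 -> log_len=13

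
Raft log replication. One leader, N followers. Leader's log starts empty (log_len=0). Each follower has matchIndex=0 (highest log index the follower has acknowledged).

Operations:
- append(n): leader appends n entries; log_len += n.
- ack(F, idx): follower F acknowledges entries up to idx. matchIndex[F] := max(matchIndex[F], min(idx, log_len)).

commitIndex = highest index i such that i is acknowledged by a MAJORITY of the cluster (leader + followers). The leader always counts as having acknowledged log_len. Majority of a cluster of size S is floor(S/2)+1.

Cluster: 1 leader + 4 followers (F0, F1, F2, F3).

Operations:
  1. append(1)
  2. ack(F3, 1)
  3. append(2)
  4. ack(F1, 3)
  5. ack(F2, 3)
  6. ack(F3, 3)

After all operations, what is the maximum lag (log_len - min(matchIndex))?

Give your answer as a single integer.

Answer: 3

Derivation:
Op 1: append 1 -> log_len=1
Op 2: F3 acks idx 1 -> match: F0=0 F1=0 F2=0 F3=1; commitIndex=0
Op 3: append 2 -> log_len=3
Op 4: F1 acks idx 3 -> match: F0=0 F1=3 F2=0 F3=1; commitIndex=1
Op 5: F2 acks idx 3 -> match: F0=0 F1=3 F2=3 F3=1; commitIndex=3
Op 6: F3 acks idx 3 -> match: F0=0 F1=3 F2=3 F3=3; commitIndex=3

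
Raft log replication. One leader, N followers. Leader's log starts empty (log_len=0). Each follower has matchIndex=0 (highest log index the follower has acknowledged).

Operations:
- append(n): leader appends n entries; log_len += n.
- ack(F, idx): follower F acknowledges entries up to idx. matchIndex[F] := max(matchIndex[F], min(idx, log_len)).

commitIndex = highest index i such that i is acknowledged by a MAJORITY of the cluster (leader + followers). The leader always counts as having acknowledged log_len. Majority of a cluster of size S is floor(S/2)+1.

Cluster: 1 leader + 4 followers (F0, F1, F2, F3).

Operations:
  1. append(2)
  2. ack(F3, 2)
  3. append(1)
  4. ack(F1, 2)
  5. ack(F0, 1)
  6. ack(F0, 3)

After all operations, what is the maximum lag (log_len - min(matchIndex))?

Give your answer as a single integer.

Op 1: append 2 -> log_len=2
Op 2: F3 acks idx 2 -> match: F0=0 F1=0 F2=0 F3=2; commitIndex=0
Op 3: append 1 -> log_len=3
Op 4: F1 acks idx 2 -> match: F0=0 F1=2 F2=0 F3=2; commitIndex=2
Op 5: F0 acks idx 1 -> match: F0=1 F1=2 F2=0 F3=2; commitIndex=2
Op 6: F0 acks idx 3 -> match: F0=3 F1=2 F2=0 F3=2; commitIndex=2

Answer: 3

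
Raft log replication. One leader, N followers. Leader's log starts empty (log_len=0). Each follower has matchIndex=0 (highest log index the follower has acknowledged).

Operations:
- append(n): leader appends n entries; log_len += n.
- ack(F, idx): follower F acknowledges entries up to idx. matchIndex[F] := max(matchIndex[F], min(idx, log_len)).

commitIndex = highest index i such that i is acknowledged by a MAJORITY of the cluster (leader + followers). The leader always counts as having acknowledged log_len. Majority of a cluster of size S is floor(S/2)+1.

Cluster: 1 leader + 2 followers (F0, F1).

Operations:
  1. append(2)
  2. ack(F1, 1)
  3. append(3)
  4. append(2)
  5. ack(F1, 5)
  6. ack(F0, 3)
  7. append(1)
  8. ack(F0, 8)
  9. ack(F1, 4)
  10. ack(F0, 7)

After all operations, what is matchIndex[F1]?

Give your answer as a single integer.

Answer: 5

Derivation:
Op 1: append 2 -> log_len=2
Op 2: F1 acks idx 1 -> match: F0=0 F1=1; commitIndex=1
Op 3: append 3 -> log_len=5
Op 4: append 2 -> log_len=7
Op 5: F1 acks idx 5 -> match: F0=0 F1=5; commitIndex=5
Op 6: F0 acks idx 3 -> match: F0=3 F1=5; commitIndex=5
Op 7: append 1 -> log_len=8
Op 8: F0 acks idx 8 -> match: F0=8 F1=5; commitIndex=8
Op 9: F1 acks idx 4 -> match: F0=8 F1=5; commitIndex=8
Op 10: F0 acks idx 7 -> match: F0=8 F1=5; commitIndex=8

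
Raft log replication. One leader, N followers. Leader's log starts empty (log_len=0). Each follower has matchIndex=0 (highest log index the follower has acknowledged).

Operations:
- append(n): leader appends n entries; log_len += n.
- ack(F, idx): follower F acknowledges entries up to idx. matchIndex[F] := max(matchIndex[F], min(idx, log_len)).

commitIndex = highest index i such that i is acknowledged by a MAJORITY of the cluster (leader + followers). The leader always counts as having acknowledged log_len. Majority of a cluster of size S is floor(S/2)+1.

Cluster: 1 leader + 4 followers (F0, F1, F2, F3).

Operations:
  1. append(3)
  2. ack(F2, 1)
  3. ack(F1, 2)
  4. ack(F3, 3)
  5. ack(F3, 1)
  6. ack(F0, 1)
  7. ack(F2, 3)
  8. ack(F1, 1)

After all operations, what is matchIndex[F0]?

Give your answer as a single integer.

Op 1: append 3 -> log_len=3
Op 2: F2 acks idx 1 -> match: F0=0 F1=0 F2=1 F3=0; commitIndex=0
Op 3: F1 acks idx 2 -> match: F0=0 F1=2 F2=1 F3=0; commitIndex=1
Op 4: F3 acks idx 3 -> match: F0=0 F1=2 F2=1 F3=3; commitIndex=2
Op 5: F3 acks idx 1 -> match: F0=0 F1=2 F2=1 F3=3; commitIndex=2
Op 6: F0 acks idx 1 -> match: F0=1 F1=2 F2=1 F3=3; commitIndex=2
Op 7: F2 acks idx 3 -> match: F0=1 F1=2 F2=3 F3=3; commitIndex=3
Op 8: F1 acks idx 1 -> match: F0=1 F1=2 F2=3 F3=3; commitIndex=3

Answer: 1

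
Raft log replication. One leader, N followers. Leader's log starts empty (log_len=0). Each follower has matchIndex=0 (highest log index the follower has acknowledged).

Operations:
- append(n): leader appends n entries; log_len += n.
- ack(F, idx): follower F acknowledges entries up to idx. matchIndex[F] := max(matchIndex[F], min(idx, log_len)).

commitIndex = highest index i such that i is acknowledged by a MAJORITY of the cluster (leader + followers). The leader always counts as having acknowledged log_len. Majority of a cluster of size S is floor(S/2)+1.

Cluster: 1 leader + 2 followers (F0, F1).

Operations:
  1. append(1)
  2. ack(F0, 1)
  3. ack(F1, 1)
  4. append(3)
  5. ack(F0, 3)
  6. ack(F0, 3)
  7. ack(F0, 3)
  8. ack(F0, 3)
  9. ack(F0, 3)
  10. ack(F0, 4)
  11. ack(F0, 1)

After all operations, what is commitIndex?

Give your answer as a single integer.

Op 1: append 1 -> log_len=1
Op 2: F0 acks idx 1 -> match: F0=1 F1=0; commitIndex=1
Op 3: F1 acks idx 1 -> match: F0=1 F1=1; commitIndex=1
Op 4: append 3 -> log_len=4
Op 5: F0 acks idx 3 -> match: F0=3 F1=1; commitIndex=3
Op 6: F0 acks idx 3 -> match: F0=3 F1=1; commitIndex=3
Op 7: F0 acks idx 3 -> match: F0=3 F1=1; commitIndex=3
Op 8: F0 acks idx 3 -> match: F0=3 F1=1; commitIndex=3
Op 9: F0 acks idx 3 -> match: F0=3 F1=1; commitIndex=3
Op 10: F0 acks idx 4 -> match: F0=4 F1=1; commitIndex=4
Op 11: F0 acks idx 1 -> match: F0=4 F1=1; commitIndex=4

Answer: 4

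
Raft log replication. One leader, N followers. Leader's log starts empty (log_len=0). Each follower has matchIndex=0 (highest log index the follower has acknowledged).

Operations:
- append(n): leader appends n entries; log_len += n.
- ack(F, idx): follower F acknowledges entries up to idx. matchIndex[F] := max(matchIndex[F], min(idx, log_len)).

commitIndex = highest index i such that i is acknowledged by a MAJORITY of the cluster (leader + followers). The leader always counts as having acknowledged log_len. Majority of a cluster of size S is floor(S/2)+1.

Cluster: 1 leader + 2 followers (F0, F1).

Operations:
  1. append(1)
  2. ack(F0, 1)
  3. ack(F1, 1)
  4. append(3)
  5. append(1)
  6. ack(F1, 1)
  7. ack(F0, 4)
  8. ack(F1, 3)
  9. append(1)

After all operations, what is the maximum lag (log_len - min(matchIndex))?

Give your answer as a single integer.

Answer: 3

Derivation:
Op 1: append 1 -> log_len=1
Op 2: F0 acks idx 1 -> match: F0=1 F1=0; commitIndex=1
Op 3: F1 acks idx 1 -> match: F0=1 F1=1; commitIndex=1
Op 4: append 3 -> log_len=4
Op 5: append 1 -> log_len=5
Op 6: F1 acks idx 1 -> match: F0=1 F1=1; commitIndex=1
Op 7: F0 acks idx 4 -> match: F0=4 F1=1; commitIndex=4
Op 8: F1 acks idx 3 -> match: F0=4 F1=3; commitIndex=4
Op 9: append 1 -> log_len=6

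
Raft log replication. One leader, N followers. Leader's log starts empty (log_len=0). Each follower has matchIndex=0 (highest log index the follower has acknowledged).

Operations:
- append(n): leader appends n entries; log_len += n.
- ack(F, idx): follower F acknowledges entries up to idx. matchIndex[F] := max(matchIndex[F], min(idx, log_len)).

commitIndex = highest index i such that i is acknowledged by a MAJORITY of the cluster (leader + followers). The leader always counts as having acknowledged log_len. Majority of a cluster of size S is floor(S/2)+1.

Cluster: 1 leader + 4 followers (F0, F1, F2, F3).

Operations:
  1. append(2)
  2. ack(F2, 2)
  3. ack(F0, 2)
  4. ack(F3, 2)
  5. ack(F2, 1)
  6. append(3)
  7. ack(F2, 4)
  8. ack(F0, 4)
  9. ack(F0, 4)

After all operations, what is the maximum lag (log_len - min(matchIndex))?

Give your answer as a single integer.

Op 1: append 2 -> log_len=2
Op 2: F2 acks idx 2 -> match: F0=0 F1=0 F2=2 F3=0; commitIndex=0
Op 3: F0 acks idx 2 -> match: F0=2 F1=0 F2=2 F3=0; commitIndex=2
Op 4: F3 acks idx 2 -> match: F0=2 F1=0 F2=2 F3=2; commitIndex=2
Op 5: F2 acks idx 1 -> match: F0=2 F1=0 F2=2 F3=2; commitIndex=2
Op 6: append 3 -> log_len=5
Op 7: F2 acks idx 4 -> match: F0=2 F1=0 F2=4 F3=2; commitIndex=2
Op 8: F0 acks idx 4 -> match: F0=4 F1=0 F2=4 F3=2; commitIndex=4
Op 9: F0 acks idx 4 -> match: F0=4 F1=0 F2=4 F3=2; commitIndex=4

Answer: 5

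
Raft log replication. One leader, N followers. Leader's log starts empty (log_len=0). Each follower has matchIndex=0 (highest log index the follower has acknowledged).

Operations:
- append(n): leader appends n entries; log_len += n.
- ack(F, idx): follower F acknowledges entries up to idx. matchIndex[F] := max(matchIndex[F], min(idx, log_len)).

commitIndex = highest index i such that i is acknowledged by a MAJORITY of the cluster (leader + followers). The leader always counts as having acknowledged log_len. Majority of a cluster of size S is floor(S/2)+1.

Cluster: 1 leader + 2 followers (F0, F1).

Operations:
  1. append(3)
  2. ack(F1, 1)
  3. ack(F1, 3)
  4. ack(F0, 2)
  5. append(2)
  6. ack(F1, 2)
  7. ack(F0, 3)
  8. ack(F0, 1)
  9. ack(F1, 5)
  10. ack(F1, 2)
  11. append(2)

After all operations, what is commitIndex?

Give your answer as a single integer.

Op 1: append 3 -> log_len=3
Op 2: F1 acks idx 1 -> match: F0=0 F1=1; commitIndex=1
Op 3: F1 acks idx 3 -> match: F0=0 F1=3; commitIndex=3
Op 4: F0 acks idx 2 -> match: F0=2 F1=3; commitIndex=3
Op 5: append 2 -> log_len=5
Op 6: F1 acks idx 2 -> match: F0=2 F1=3; commitIndex=3
Op 7: F0 acks idx 3 -> match: F0=3 F1=3; commitIndex=3
Op 8: F0 acks idx 1 -> match: F0=3 F1=3; commitIndex=3
Op 9: F1 acks idx 5 -> match: F0=3 F1=5; commitIndex=5
Op 10: F1 acks idx 2 -> match: F0=3 F1=5; commitIndex=5
Op 11: append 2 -> log_len=7

Answer: 5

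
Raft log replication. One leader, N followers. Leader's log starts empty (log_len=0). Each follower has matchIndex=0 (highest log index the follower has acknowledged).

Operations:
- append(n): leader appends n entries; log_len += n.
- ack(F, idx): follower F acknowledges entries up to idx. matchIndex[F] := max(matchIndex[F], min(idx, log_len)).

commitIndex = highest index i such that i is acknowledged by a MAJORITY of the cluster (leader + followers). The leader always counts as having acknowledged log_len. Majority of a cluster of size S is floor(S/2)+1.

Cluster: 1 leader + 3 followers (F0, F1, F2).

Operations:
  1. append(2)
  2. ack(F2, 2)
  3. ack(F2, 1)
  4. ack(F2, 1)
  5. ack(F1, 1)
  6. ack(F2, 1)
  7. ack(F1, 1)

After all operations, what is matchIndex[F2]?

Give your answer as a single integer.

Op 1: append 2 -> log_len=2
Op 2: F2 acks idx 2 -> match: F0=0 F1=0 F2=2; commitIndex=0
Op 3: F2 acks idx 1 -> match: F0=0 F1=0 F2=2; commitIndex=0
Op 4: F2 acks idx 1 -> match: F0=0 F1=0 F2=2; commitIndex=0
Op 5: F1 acks idx 1 -> match: F0=0 F1=1 F2=2; commitIndex=1
Op 6: F2 acks idx 1 -> match: F0=0 F1=1 F2=2; commitIndex=1
Op 7: F1 acks idx 1 -> match: F0=0 F1=1 F2=2; commitIndex=1

Answer: 2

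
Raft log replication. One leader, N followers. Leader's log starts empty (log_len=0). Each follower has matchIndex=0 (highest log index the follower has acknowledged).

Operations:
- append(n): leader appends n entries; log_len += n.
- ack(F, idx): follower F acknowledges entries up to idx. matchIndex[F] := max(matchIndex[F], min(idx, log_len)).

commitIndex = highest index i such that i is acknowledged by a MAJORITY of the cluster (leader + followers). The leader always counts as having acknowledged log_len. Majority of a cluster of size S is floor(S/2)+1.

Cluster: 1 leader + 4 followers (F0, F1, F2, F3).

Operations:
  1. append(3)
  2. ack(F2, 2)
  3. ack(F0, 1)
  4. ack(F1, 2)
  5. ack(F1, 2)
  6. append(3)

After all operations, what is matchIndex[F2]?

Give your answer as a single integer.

Answer: 2

Derivation:
Op 1: append 3 -> log_len=3
Op 2: F2 acks idx 2 -> match: F0=0 F1=0 F2=2 F3=0; commitIndex=0
Op 3: F0 acks idx 1 -> match: F0=1 F1=0 F2=2 F3=0; commitIndex=1
Op 4: F1 acks idx 2 -> match: F0=1 F1=2 F2=2 F3=0; commitIndex=2
Op 5: F1 acks idx 2 -> match: F0=1 F1=2 F2=2 F3=0; commitIndex=2
Op 6: append 3 -> log_len=6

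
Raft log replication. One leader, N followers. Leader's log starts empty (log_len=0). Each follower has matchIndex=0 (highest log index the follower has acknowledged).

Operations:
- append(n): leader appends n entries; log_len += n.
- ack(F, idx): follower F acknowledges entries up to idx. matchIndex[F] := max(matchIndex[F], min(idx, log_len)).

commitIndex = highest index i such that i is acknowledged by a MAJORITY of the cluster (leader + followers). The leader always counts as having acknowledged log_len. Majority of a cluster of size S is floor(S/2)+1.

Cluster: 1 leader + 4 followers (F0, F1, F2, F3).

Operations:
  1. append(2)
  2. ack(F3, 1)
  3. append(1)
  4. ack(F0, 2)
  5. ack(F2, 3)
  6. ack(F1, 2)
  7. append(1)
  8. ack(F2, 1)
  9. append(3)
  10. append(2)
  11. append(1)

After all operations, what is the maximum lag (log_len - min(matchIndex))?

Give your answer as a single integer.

Answer: 9

Derivation:
Op 1: append 2 -> log_len=2
Op 2: F3 acks idx 1 -> match: F0=0 F1=0 F2=0 F3=1; commitIndex=0
Op 3: append 1 -> log_len=3
Op 4: F0 acks idx 2 -> match: F0=2 F1=0 F2=0 F3=1; commitIndex=1
Op 5: F2 acks idx 3 -> match: F0=2 F1=0 F2=3 F3=1; commitIndex=2
Op 6: F1 acks idx 2 -> match: F0=2 F1=2 F2=3 F3=1; commitIndex=2
Op 7: append 1 -> log_len=4
Op 8: F2 acks idx 1 -> match: F0=2 F1=2 F2=3 F3=1; commitIndex=2
Op 9: append 3 -> log_len=7
Op 10: append 2 -> log_len=9
Op 11: append 1 -> log_len=10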